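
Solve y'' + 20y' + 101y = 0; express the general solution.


Characteristic equation: r² + 20r + 101 = 0.
Discriminant is negative; roots r = -10 ± 1i (complex conjugate pair).
General solution uses e^(α x)(C₁ cos(β x) + C₂ sin(β x)): y = e^(-10x)(C₁cos(x) + C₂sin(x)).


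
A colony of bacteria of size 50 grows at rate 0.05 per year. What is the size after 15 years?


The ODE dP/dt = 0.05P has solution P(t) = P(0)e^(0.05t).
Substitute P(0) = 50 and t = 15: P(15) = 50 e^(0.75) ≈ 106.


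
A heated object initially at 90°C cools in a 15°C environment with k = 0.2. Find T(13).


Newton's law: dT/dt = -k(T - T_a) has solution T(t) = T_a + (T₀ - T_a)e^(-kt).
Plug in T_a = 15, T₀ = 90, k = 0.2, t = 13: T(13) = 15 + (75)e^(-2.60) ≈ 20.6°C.


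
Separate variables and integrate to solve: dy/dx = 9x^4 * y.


Separate variables: dy/y = 9x^4 dx.
Integrate: ln|y| = (9/5)x^5 + C₀.
Exponentiate: y = Ce^((9/5)x^5).


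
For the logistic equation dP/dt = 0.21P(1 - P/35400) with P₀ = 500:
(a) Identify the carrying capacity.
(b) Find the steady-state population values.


Logistic ODE dP/dt = 0.21P(1 - P/35400) has equilibria where dP/dt = 0, i.e. P = 0 or P = 35400.
The coefficient (1 - P/K) = 0 when P = K, identifying K = 35400 as the carrying capacity.
(a) K = 35400; (b) equilibria P = 0 and P = 35400.


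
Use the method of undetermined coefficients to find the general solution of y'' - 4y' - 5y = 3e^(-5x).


Characteristic roots of r² - 4r - 5 = 0 are -1, 5.
y_h = C₁e^(-x) + C₂e^(5x).
Forcing exponent -5 is not a characteristic root; try y_p = Ae^(-5x).
Substitute: A·(25 + (-4)·-5 + (-5)) = A·40 = 3, so A = 3/40.
General solution: y = C₁e^(-x) + C₂e^(5x) + (3/40)e^(-5x).


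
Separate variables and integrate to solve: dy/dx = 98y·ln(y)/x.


Separate: dy/[y ln(y)] = 98 dx/x.
Substitute u = ln(y): du/u = 98 dx/x.
Integrate: ln|ln(y)| = 98ln|x| + C₀, hence ln(y) = C·x^98.


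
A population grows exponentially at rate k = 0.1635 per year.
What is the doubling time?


Exponential growth: P(t) = P₀ e^(0.1635t). Set P(t)/P₀ = 2: e^(0.1635t) = 2.
Solve: t = ln(2)/0.1635 ≈ 4.24 years.


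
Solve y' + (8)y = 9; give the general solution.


P(x) = 8, Q(x) = 9; integrating factor μ = e^(8x).
(μ y)' = 9e^(8x) ⇒ μ y = (9/8)e^(8x) + C.
Divide by μ: y = 9/8 + Ce^(-8x).


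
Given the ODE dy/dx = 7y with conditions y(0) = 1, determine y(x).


General solution of y' = 7y is y = Ce^(7x).
Apply y(0) = 1: C = 1.
Particular solution: y = e^(7x).


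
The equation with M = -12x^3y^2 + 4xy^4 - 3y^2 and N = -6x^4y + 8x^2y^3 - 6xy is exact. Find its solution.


Check exactness: ∂M/∂y = -24x^3y + 16xy^3 - 6y and ∂N/∂x = -24x^3y + 16xy^3 - 6y; equal, so the equation is exact.
Integrate M with respect to x (treating y as constant): ∫M dx = -3x^4y^2 + 2x^2y^4 - 3xy^2 + h(y).
Differentiate w.r.t. y and set equal to N: all terms match, so h'(y) = 0 and h is a constant absorbed into C.
General solution: -3x^4y^2 + 2x^2y^4 - 3xy^2 = C.


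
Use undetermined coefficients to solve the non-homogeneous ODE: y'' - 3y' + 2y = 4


Characteristic roots of r² - 3r + 2 = 0 are 1, 2.
y_h = C₁e^(x) + C₂e^(2x).
Forcing exponent 0 is not a characteristic root; try y_p = A.
Substitute: A·(0 + (-3)·0 + (2)) = A·2 = 4, so A = 2.
General solution: y = C₁e^(x) + C₂e^(2x) + 2.


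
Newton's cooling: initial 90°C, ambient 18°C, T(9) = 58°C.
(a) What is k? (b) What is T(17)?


Newton's law: T(t) = T_a + (T₀ - T_a)e^(-kt).
(a) Use T(9) = 58: (58 - 18)/(90 - 18) = e^(-k·9), so k = -ln(0.556)/9 ≈ 0.0653.
(b) Apply k to t = 17: T(17) = 18 + (72)e^(-1.110) ≈ 41.7°C.


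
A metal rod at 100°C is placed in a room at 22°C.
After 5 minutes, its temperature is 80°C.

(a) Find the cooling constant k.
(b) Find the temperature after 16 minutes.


Newton's law: T(t) = T_a + (T₀ - T_a)e^(-kt).
(a) Use T(5) = 80: (80 - 22)/(100 - 22) = e^(-k·5), so k = -ln(0.744)/5 ≈ 0.0593.
(b) Apply k to t = 16: T(16) = 22 + (78)e^(-0.948) ≈ 52.2°C.


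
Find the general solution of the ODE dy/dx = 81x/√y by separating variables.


Separate: √y dy = 81x dx.
Integrate: (2/3)y^(3/2) = (81/2)x² + C.


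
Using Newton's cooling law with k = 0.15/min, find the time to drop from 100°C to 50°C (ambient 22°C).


From T(t) = T_a + (T₀ - T_a)e^(-kt), set T(t) = 50:
(50 - 22) / (100 - 22) = e^(-0.15t), so t = -ln(0.359)/0.15 ≈ 6.8 minutes.


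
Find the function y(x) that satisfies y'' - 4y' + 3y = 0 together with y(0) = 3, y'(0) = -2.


Characteristic roots of r² - 4r + 3 = 0 are 3, 1.
General solution y = c₁ e^(3x) + c₂ e^(x).
Apply y(0) = 3: c₁ + c₂ = 3. Apply y'(0) = -2: 3 c₁ + 1 c₂ = -2.
Solve: c₁ = -5/2, c₂ = 11/2.
Particular solution: y = -(5/2)e^(3x) + (11/2)e^(x).


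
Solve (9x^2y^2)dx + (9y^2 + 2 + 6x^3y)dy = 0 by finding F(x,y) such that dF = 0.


Check exactness: ∂M/∂y = 18x^2y and ∂N/∂x = 18x^2y; equal, so the equation is exact.
Integrate M with respect to x (treating y as constant): ∫M dx = 3x^3y^2 + h(y).
Differentiate w.r.t. y and set equal to N: the x-dependent terms already match, leaving h'(y) = 9y^2 + 2. Integrate: h(y) = 3y^3 + 2y.
So F(x,y) = 3y^3 + 2y + 3x^3y^2.
General solution: 3y^3 + 2y + 3x^3y^2 = C.


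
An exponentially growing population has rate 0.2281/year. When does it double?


Exponential growth: P(t) = P₀ e^(0.2281t). Set P(t)/P₀ = 2: e^(0.2281t) = 2.
Solve: t = ln(2)/0.2281 ≈ 3.04 years.


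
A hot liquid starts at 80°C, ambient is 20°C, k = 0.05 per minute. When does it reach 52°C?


From T(t) = T_a + (T₀ - T_a)e^(-kt), set T(t) = 52:
(52 - 20) / (80 - 20) = e^(-0.05t), so t = -ln(0.533)/0.05 ≈ 12.6 minutes.


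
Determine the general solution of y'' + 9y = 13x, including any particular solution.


Homogeneous: r² + 9 = 0 ⇒ r = ±3i, y_h = C₁cos(3x) + C₂sin(3x).
Polynomial forcing; try y_p = Ax + B. Then y_p'' + 9 y_p = 9(Ax + B) = 13x, so B = 0 and A = 13/9.
General solution: y = C₁cos(3x) + C₂sin(3x) + (13/9)x.


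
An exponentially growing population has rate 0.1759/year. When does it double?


Exponential growth: P(t) = P₀ e^(0.1759t). Set P(t)/P₀ = 2: e^(0.1759t) = 2.
Solve: t = ln(2)/0.1759 ≈ 3.94 years.


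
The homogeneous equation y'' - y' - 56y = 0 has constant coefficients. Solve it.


Characteristic equation: r² - r - 56 = 0.
Factor: (r - 8)(r + 7) = 0 ⇒ r = 8, -7 (distinct real).
General solution: y = C₁e^(8x) + C₂e^(-7x).


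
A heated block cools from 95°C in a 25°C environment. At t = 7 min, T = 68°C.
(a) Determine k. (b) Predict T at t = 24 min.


Newton's law: T(t) = T_a + (T₀ - T_a)e^(-kt).
(a) Use T(7) = 68: (68 - 25)/(95 - 25) = e^(-k·7), so k = -ln(0.614)/7 ≈ 0.0696.
(b) Apply k to t = 24: T(24) = 25 + (70)e^(-1.671) ≈ 38.2°C.


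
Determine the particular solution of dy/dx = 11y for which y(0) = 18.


General solution of y' = 11y is y = Ce^(11x).
Apply y(0) = 18: C = 18.
Particular solution: y = 18e^(11x).


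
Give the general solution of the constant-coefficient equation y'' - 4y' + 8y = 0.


Characteristic equation: r² - 4r + 8 = 0.
Discriminant is negative; roots r = 2 ± 2i (complex conjugate pair).
General solution uses e^(α x)(C₁ cos(β x) + C₂ sin(β x)): y = e^(2x)(C₁cos(2x) + C₂sin(2x)).


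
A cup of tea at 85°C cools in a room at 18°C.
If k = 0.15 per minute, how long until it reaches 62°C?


From T(t) = T_a + (T₀ - T_a)e^(-kt), set T(t) = 62:
(62 - 18) / (85 - 18) = e^(-0.15t), so t = -ln(0.657)/0.15 ≈ 2.8 minutes.


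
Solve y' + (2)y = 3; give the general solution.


P(x) = 2, Q(x) = 3; integrating factor μ = e^(2x).
(μ y)' = 3e^(2x) ⇒ μ y = (3/2)e^(2x) + C.
Divide by μ: y = 3/2 + Ce^(-2x).


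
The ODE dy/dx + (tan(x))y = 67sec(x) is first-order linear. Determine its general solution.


P(x) = tan(x) ⇒ μ = e^(∫tan(x)dx) = sec(x).
(sec(x) y)' = 67sec²(x) ⇒ sec(x) y = 67tan(x) + C.
Multiply by cos(x): y = 67sin(x) + C·cos(x).


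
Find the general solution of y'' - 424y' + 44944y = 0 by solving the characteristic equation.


Characteristic equation: r² - 424r + 44944 = 0, i.e. (r - 212)² = 0.
Repeated root r = 212; include an x factor for the second linearly independent solution.
General solution: y = (C₁ + C₂x)e^(212x).


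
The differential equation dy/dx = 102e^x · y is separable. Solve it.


Separate variables: dy/y = 102e^x dx.
Integrate: ln|y| = 102e^x + C₀.
Exponentiate: y = Ce^(102e^x).


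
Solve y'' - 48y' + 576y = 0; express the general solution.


Characteristic equation: r² - 48r + 576 = 0, i.e. (r - 24)² = 0.
Repeated root r = 24; include an x factor for the second linearly independent solution.
General solution: y = (C₁ + C₂x)e^(24x).


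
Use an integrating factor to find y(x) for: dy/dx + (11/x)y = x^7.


P(x) = 11/x ⇒ μ = x^11.
(x^11 y)' = x^18 ⇒ x^11 y = x^19/(19) + C.
Solve for y: y = (1/19)x^8 + C/x^11.


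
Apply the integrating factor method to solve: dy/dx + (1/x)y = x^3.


P(x) = 1/x ⇒ μ = x^1.
(x^1 y)' = x^4 ⇒ x^1 y = x^5/(5) + C.
Solve for y: y = (1/5)x^4 + C/x^1.


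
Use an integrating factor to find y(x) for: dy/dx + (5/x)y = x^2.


P(x) = 5/x ⇒ μ = x^5.
(x^5 y)' = x^7 ⇒ x^5 y = x^8/(8) + C.
Solve for y: y = (1/8)x^3 + C/x^5.


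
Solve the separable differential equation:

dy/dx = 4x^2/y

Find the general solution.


Separate variables: y dy = 4x^2 dx.
Integrate both sides: y²/2 = (4/3)x^3 + C₀.
Multiply by 2: y² = (8/3)x^3 + C.


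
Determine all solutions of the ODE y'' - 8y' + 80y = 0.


Characteristic equation: r² - 8r + 80 = 0.
Discriminant is negative; roots r = 4 ± 8i (complex conjugate pair).
General solution uses e^(α x)(C₁ cos(β x) + C₂ sin(β x)): y = e^(4x)(C₁cos(8x) + C₂sin(8x)).


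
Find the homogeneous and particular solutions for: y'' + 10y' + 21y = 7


Characteristic roots of r² + 10r + 21 = 0 are -7, -3.
y_h = C₁e^(-7x) + C₂e^(-3x).
Constant forcing; try y_p = A. Then 21A = 7 ⇒ A = 1/3.
General solution: y = C₁e^(-7x) + C₂e^(-3x) + 1/3.


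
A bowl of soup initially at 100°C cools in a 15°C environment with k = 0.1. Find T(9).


Newton's law: dT/dt = -k(T - T_a) has solution T(t) = T_a + (T₀ - T_a)e^(-kt).
Plug in T_a = 15, T₀ = 100, k = 0.1, t = 9: T(9) = 15 + (85)e^(-0.90) ≈ 49.6°C.


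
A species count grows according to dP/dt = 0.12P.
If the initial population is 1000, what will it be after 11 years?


The ODE dP/dt = 0.12P has solution P(t) = P(0)e^(0.12t).
Substitute P(0) = 1000 and t = 11: P(11) = 1000 e^(1.32) ≈ 3743.


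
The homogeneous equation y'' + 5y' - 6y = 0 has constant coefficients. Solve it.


Characteristic equation: r² + 5r - 6 = 0.
Factor: (r + 6)(r - 1) = 0 ⇒ r = -6, 1 (distinct real).
General solution: y = C₁e^(-6x) + C₂e^(x).


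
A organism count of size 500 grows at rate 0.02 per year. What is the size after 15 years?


The ODE dP/dt = 0.02P has solution P(t) = P(0)e^(0.02t).
Substitute P(0) = 500 and t = 15: P(15) = 500 e^(0.30) ≈ 675.


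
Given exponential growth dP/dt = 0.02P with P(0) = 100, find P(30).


The ODE dP/dt = 0.02P has solution P(t) = P(0)e^(0.02t).
Substitute P(0) = 100 and t = 30: P(30) = 100 e^(0.60) ≈ 182.


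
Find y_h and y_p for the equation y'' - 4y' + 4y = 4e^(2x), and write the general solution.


Characteristic polynomial (r - 2)² = 0; repeated root r = 2.
y_h = (C₁ + C₂x)e^(2x). Forcing matches the repeated root (resonance), so try y_p = Ax² e^(2x).
Substitute and solve for A: 2A = 4, so A = 2.
General solution: y = (C₁ + C₂x + 2x²)e^(2x).


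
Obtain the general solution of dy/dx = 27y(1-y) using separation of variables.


Separate: dy/[y(1-y)] = 27 dx.
Partial fractions: 1/[y(1-y)] = 1/y + 1/(1-y).
Integrate: ln|y/(1-y)| = 27x + C₀.
Solve for y: y = 1/(1 + Ce^(-27x)).


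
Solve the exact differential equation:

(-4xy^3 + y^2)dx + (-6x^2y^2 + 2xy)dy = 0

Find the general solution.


Check exactness: ∂M/∂y = -12xy^2 + 2y and ∂N/∂x = -12xy^2 + 2y; equal, so the equation is exact.
Integrate M with respect to x (treating y as constant): ∫M dx = -2x^2y^3 + xy^2 + h(y).
Differentiate w.r.t. y and set equal to N: all terms match, so h'(y) = 0 and h is a constant absorbed into C.
General solution: -2x^2y^3 + xy^2 = C.


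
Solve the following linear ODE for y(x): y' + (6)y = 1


P(x) = 6, Q(x) = 1; integrating factor μ = e^(6x).
(μ y)' = e^(6x) ⇒ μ y = (1/6)e^(6x) + C.
Divide by μ: y = 1/6 + Ce^(-6x).


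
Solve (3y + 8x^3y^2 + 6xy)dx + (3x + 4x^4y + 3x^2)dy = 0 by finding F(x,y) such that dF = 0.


Check exactness: ∂M/∂y = 3 + 16x^3y + 6x and ∂N/∂x = 3 + 16x^3y + 6x; equal, so the equation is exact.
Integrate M with respect to x (treating y as constant): ∫M dx = 3xy + 2x^4y^2 + 3x^2y + h(y).
Differentiate w.r.t. y and set equal to N: all terms match, so h'(y) = 0 and h is a constant absorbed into C.
General solution: 3xy + 2x^4y^2 + 3x^2y = C.


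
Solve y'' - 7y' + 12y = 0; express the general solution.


Characteristic equation: r² - 7r + 12 = 0.
Factor: (r - 4)(r - 3) = 0 ⇒ r = 4, 3 (distinct real).
General solution: y = C₁e^(4x) + C₂e^(3x).


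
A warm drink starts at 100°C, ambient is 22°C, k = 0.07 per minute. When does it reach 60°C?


From T(t) = T_a + (T₀ - T_a)e^(-kt), set T(t) = 60:
(60 - 22) / (100 - 22) = e^(-0.07t), so t = -ln(0.487)/0.07 ≈ 10.3 minutes.


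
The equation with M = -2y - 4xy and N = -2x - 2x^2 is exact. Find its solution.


Check exactness: ∂M/∂y = -2 - 4x and ∂N/∂x = -2 - 4x; equal, so the equation is exact.
Integrate M with respect to x (treating y as constant): ∫M dx = -2xy - 2x^2y + h(y).
Differentiate w.r.t. y and set equal to N: all terms match, so h'(y) = 0 and h is a constant absorbed into C.
General solution: -2xy - 2x^2y = C.


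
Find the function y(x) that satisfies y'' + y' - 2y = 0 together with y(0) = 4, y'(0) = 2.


Characteristic roots of r² + r - 2 = 0 are -2, 1.
General solution y = c₁ e^(-2x) + c₂ e^(x).
Apply y(0) = 4: c₁ + c₂ = 4. Apply y'(0) = 2: -2 c₁ + 1 c₂ = 2.
Solve: c₁ = 2/3, c₂ = 10/3.
Particular solution: y = (2/3)e^(-2x) + (10/3)e^(x).


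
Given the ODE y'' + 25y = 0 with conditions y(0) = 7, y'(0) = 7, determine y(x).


Characteristic roots of r² + 25 = 0 are ±5i, so y = C₁cos(5x) + C₂sin(5x).
Apply y(0) = 7: C₁ = 7. Differentiate and apply y'(0) = 7: 5·C₂ = 7, so C₂ = 7/5.
Particular solution: y = 7cos(5x) + (7/5)sin(5x).


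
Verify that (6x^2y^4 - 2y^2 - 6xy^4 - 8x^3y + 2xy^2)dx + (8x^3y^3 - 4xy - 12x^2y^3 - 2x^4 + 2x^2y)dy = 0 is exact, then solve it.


Check exactness: ∂M/∂y = 24x^2y^3 - 4y - 24xy^3 - 8x^3 + 4xy and ∂N/∂x = 24x^2y^3 - 4y - 24xy^3 - 8x^3 + 4xy; equal, so the equation is exact.
Integrate M with respect to x (treating y as constant): ∫M dx = 2x^3y^4 - 2xy^2 - 3x^2y^4 - 2x^4y + x^2y^2 + h(y).
Differentiate w.r.t. y and set equal to N: all terms match, so h'(y) = 0 and h is a constant absorbed into C.
General solution: 2x^3y^4 - 2xy^2 - 3x^2y^4 - 2x^4y + x^2y^2 = C.


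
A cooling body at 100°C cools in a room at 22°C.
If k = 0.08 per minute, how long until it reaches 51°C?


From T(t) = T_a + (T₀ - T_a)e^(-kt), set T(t) = 51:
(51 - 22) / (100 - 22) = e^(-0.08t), so t = -ln(0.372)/0.08 ≈ 12.4 minutes.


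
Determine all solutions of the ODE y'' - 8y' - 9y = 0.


Characteristic equation: r² - 8r - 9 = 0.
Factor: (r - 9)(r + 1) = 0 ⇒ r = 9, -1 (distinct real).
General solution: y = C₁e^(9x) + C₂e^(-x).


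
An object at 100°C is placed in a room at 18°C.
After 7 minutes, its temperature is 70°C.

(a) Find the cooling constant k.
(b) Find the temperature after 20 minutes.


Newton's law: T(t) = T_a + (T₀ - T_a)e^(-kt).
(a) Use T(7) = 70: (70 - 18)/(100 - 18) = e^(-k·7), so k = -ln(0.634)/7 ≈ 0.0651.
(b) Apply k to t = 20: T(20) = 18 + (82)e^(-1.301) ≈ 40.3°C.


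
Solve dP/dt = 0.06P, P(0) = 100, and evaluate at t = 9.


The ODE dP/dt = 0.06P has solution P(t) = P(0)e^(0.06t).
Substitute P(0) = 100 and t = 9: P(9) = 100 e^(0.54) ≈ 172.


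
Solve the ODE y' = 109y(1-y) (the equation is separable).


Separate: dy/[y(1-y)] = 109 dx.
Partial fractions: 1/[y(1-y)] = 1/y + 1/(1-y).
Integrate: ln|y/(1-y)| = 109x + C₀.
Solve for y: y = 1/(1 + Ce^(-109x)).


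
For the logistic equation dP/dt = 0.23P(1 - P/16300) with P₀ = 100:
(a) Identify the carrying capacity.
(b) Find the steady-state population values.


Logistic ODE dP/dt = 0.23P(1 - P/16300) has equilibria where dP/dt = 0, i.e. P = 0 or P = 16300.
The coefficient (1 - P/K) = 0 when P = K, identifying K = 16300 as the carrying capacity.
(a) K = 16300; (b) equilibria P = 0 and P = 16300.


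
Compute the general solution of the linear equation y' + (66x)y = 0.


P(x) = 66x ⇒ μ = e^(33x²).
Q(x) = 0 so μ y is constant: y = Ce^(-33x²).


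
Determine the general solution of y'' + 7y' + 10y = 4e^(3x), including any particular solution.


Characteristic roots of r² + 7r + 10 = 0 are -5, -2.
y_h = C₁e^(-5x) + C₂e^(-2x).
Forcing exponent 3 is not a characteristic root; try y_p = Ae^(3x).
Substitute: A·(9 + (7)·3 + (10)) = A·40 = 4, so A = 1/10.
General solution: y = C₁e^(-5x) + C₂e^(-2x) + (1/10)e^(3x).


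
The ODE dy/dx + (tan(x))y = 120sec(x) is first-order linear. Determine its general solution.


P(x) = tan(x) ⇒ μ = e^(∫tan(x)dx) = sec(x).
(sec(x) y)' = 120sec²(x) ⇒ sec(x) y = 120tan(x) + C.
Multiply by cos(x): y = 120sin(x) + C·cos(x).


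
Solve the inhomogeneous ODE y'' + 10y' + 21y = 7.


Characteristic roots of r² + 10r + 21 = 0 are -3, -7.
y_h = C₁e^(-3x) + C₂e^(-7x).
Constant forcing; try y_p = A. Then 21A = 7 ⇒ A = 1/3.
General solution: y = C₁e^(-3x) + C₂e^(-7x) + 1/3.


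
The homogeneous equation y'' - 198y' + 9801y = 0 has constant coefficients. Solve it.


Characteristic equation: r² - 198r + 9801 = 0, i.e. (r - 99)² = 0.
Repeated root r = 99; include an x factor for the second linearly independent solution.
General solution: y = (C₁ + C₂x)e^(99x).


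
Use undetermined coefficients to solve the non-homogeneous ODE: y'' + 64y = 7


Homogeneous part: r² + 64 = 0 ⇒ r = ±8i, so y_h = C₁cos(8x) + C₂sin(8x).
Try constant y_p = A; plug in: 64A = 7 ⇒ A = 7/64.
General solution: y = C₁cos(8x) + C₂sin(8x) + 7/64.


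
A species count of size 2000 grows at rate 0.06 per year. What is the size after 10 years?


The ODE dP/dt = 0.06P has solution P(t) = P(0)e^(0.06t).
Substitute P(0) = 2000 and t = 10: P(10) = 2000 e^(0.60) ≈ 3644.


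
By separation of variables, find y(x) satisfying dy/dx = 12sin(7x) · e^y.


Separate: e^(-y) dy = 12sin(7x) dx.
Integrate: -e^(-y) = -(12/7)cos(7x) + C₀.
Rearrange: e^(-y) = (12/7)cos(7x) + C.


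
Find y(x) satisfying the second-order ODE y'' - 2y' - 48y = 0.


Characteristic equation: r² - 2r - 48 = 0.
Factor: (r - 8)(r + 6) = 0 ⇒ r = 8, -6 (distinct real).
General solution: y = C₁e^(8x) + C₂e^(-6x).


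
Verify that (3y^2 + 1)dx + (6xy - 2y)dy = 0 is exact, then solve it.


Check exactness: ∂M/∂y = 6y and ∂N/∂x = 6y; equal, so the equation is exact.
Integrate M with respect to x (treating y as constant): ∫M dx = 3xy^2 + x + h(y).
Differentiate w.r.t. y and set equal to N: the x-dependent terms already match, leaving h'(y) = -2y. Integrate: h(y) = -y^2.
So F(x,y) = 3xy^2 - y^2 + x.
General solution: 3xy^2 - y^2 + x = C.


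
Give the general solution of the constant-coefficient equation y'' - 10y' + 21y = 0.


Characteristic equation: r² - 10r + 21 = 0.
Factor: (r - 3)(r - 7) = 0 ⇒ r = 3, 7 (distinct real).
General solution: y = C₁e^(3x) + C₂e^(7x).


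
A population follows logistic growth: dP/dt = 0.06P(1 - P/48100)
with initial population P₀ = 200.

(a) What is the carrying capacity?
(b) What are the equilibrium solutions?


Logistic ODE dP/dt = 0.06P(1 - P/48100) has equilibria where dP/dt = 0, i.e. P = 0 or P = 48100.
The coefficient (1 - P/K) = 0 when P = K, identifying K = 48100 as the carrying capacity.
(a) K = 48100; (b) equilibria P = 0 and P = 48100.


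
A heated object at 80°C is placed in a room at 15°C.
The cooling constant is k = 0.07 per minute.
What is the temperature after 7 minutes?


Newton's law: dT/dt = -k(T - T_a) has solution T(t) = T_a + (T₀ - T_a)e^(-kt).
Plug in T_a = 15, T₀ = 80, k = 0.07, t = 7: T(7) = 15 + (65)e^(-0.49) ≈ 54.8°C.


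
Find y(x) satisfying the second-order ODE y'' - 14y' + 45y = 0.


Characteristic equation: r² - 14r + 45 = 0.
Factor: (r - 9)(r - 5) = 0 ⇒ r = 9, 5 (distinct real).
General solution: y = C₁e^(9x) + C₂e^(5x).


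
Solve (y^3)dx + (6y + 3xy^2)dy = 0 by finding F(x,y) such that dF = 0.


Check exactness: ∂M/∂y = 3y^2 and ∂N/∂x = 3y^2; equal, so the equation is exact.
Integrate M with respect to x (treating y as constant): ∫M dx = xy^3 + h(y).
Differentiate w.r.t. y and set equal to N: the x-dependent terms already match, leaving h'(y) = 6y. Integrate: h(y) = 3y^2.
So F(x,y) = 3y^2 + xy^3.
General solution: 3y^2 + xy^3 = C.


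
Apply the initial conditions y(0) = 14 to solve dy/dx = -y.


General solution of y' = -y is y = Ce^(-x).
Apply y(0) = 14: C = 14.
Particular solution: y = 14e^(-x).


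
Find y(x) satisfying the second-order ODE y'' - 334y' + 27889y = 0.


Characteristic equation: r² - 334r + 27889 = 0, i.e. (r - 167)² = 0.
Repeated root r = 167; include an x factor for the second linearly independent solution.
General solution: y = (C₁ + C₂x)e^(167x).


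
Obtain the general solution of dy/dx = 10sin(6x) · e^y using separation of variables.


Separate: e^(-y) dy = 10sin(6x) dx.
Integrate: -e^(-y) = -(5/3)cos(6x) + C₀.
Rearrange: e^(-y) = (5/3)cos(6x) + C.


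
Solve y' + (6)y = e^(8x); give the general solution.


P(x) = 6 ⇒ μ = e^(6x).
(μ y)' = e^(14x) ⇒ μ y = e^(14x)/14 + C.
Divide by μ: y = (1/14)e^(8x) + Ce^(-6x).


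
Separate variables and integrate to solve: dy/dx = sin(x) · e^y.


Separate: e^(-y) dy = sin(x) dx.
Integrate: -e^(-y) = -cos(x) + C₀.
Rearrange: e^(-y) = cos(x) + C.


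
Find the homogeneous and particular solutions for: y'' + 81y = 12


Homogeneous part: r² + 81 = 0 ⇒ r = ±9i, so y_h = C₁cos(9x) + C₂sin(9x).
Try constant y_p = A; plug in: 81A = 12 ⇒ A = 4/27.
General solution: y = C₁cos(9x) + C₂sin(9x) + 4/27.


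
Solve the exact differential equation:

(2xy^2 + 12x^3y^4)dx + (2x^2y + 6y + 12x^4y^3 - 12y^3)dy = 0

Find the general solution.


Check exactness: ∂M/∂y = 4xy + 48x^3y^3 and ∂N/∂x = 4xy + 48x^3y^3; equal, so the equation is exact.
Integrate M with respect to x (treating y as constant): ∫M dx = x^2y^2 + 3x^4y^4 + h(y).
Differentiate w.r.t. y and set equal to N: the x-dependent terms already match, leaving h'(y) = 6y - 12y^3. Integrate: h(y) = 3y^2 - 3y^4.
So F(x,y) = x^2y^2 + 3y^2 + 3x^4y^4 - 3y^4.
General solution: x^2y^2 + 3y^2 + 3x^4y^4 - 3y^4 = C.


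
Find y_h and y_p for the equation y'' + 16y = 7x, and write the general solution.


Homogeneous: r² + 16 = 0 ⇒ r = ±4i, y_h = C₁cos(4x) + C₂sin(4x).
Polynomial forcing; try y_p = Ax + B. Then y_p'' + 16 y_p = 16(Ax + B) = 7x, so B = 0 and A = 7/16.
General solution: y = C₁cos(4x) + C₂sin(4x) + (7/16)x.


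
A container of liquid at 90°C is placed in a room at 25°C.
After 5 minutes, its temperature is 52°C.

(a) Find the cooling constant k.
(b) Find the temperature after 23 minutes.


Newton's law: T(t) = T_a + (T₀ - T_a)e^(-kt).
(a) Use T(5) = 52: (52 - 25)/(90 - 25) = e^(-k·5), so k = -ln(0.415)/5 ≈ 0.1757.
(b) Apply k to t = 23: T(23) = 25 + (65)e^(-4.041) ≈ 26.1°C.


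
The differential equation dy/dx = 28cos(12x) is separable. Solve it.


g(y) = 1, so integrate directly: y = ∫ 28cos(12x) dx = (7/3)sin(12x) + C.


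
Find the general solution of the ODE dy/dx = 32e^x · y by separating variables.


Separate variables: dy/y = 32e^x dx.
Integrate: ln|y| = 32e^x + C₀.
Exponentiate: y = Ce^(32e^x).


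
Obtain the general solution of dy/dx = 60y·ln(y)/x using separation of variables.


Separate: dy/[y ln(y)] = 60 dx/x.
Substitute u = ln(y): du/u = 60 dx/x.
Integrate: ln|ln(y)| = 60ln|x| + C₀, hence ln(y) = C·x^60.


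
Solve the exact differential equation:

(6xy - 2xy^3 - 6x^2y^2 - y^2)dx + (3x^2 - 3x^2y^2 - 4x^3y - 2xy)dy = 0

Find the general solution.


Check exactness: ∂M/∂y = 6x - 6xy^2 - 12x^2y - 2y and ∂N/∂x = 6x - 6xy^2 - 12x^2y - 2y; equal, so the equation is exact.
Integrate M with respect to x (treating y as constant): ∫M dx = 3x^2y - x^2y^3 - 2x^3y^2 - xy^2 + h(y).
Differentiate w.r.t. y and set equal to N: all terms match, so h'(y) = 0 and h is a constant absorbed into C.
General solution: 3x^2y - x^2y^3 - 2x^3y^2 - xy^2 = C.


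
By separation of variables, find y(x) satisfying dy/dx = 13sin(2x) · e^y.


Separate: e^(-y) dy = 13sin(2x) dx.
Integrate: -e^(-y) = -(13/2)cos(2x) + C₀.
Rearrange: e^(-y) = (13/2)cos(2x) + C.


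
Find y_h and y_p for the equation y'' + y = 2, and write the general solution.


Homogeneous part: r² + 1 = 0 ⇒ r = ±1i, so y_h = C₁cos(x) + C₂sin(x).
Try constant y_p = A; plug in: 1A = 2 ⇒ A = 2.
General solution: y = C₁cos(x) + C₂sin(x) + 2.


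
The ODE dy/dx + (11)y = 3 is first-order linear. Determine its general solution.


P(x) = 11, Q(x) = 3; integrating factor μ = e^(11x).
(μ y)' = 3e^(11x) ⇒ μ y = (3/11)e^(11x) + C.
Divide by μ: y = 3/11 + Ce^(-11x).


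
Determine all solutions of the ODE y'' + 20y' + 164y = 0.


Characteristic equation: r² + 20r + 164 = 0.
Discriminant is negative; roots r = -10 ± 8i (complex conjugate pair).
General solution uses e^(α x)(C₁ cos(β x) + C₂ sin(β x)): y = e^(-10x)(C₁cos(8x) + C₂sin(8x)).


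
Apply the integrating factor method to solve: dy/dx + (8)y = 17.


P(x) = 8, Q(x) = 17; integrating factor μ = e^(8x).
(μ y)' = 17e^(8x) ⇒ μ y = (17/8)e^(8x) + C.
Divide by μ: y = 17/8 + Ce^(-8x).


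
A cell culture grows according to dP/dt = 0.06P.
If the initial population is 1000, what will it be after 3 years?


The ODE dP/dt = 0.06P has solution P(t) = P(0)e^(0.06t).
Substitute P(0) = 1000 and t = 3: P(3) = 1000 e^(0.18) ≈ 1197.


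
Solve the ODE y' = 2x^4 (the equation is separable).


Integrate both sides with respect to x: y = ∫ 2x^4 dx = (2/5)x^5 + C.


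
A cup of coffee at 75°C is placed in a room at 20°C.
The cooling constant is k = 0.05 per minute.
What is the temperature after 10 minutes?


Newton's law: dT/dt = -k(T - T_a) has solution T(t) = T_a + (T₀ - T_a)e^(-kt).
Plug in T_a = 20, T₀ = 75, k = 0.05, t = 10: T(10) = 20 + (55)e^(-0.50) ≈ 53.4°C.


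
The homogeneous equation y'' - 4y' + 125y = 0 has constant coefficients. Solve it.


Characteristic equation: r² - 4r + 125 = 0.
Discriminant is negative; roots r = 2 ± 11i (complex conjugate pair).
General solution uses e^(α x)(C₁ cos(β x) + C₂ sin(β x)): y = e^(2x)(C₁cos(11x) + C₂sin(11x)).


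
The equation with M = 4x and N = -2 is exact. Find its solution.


Check exactness: ∂M/∂y = 0 and ∂N/∂x = 0; equal, so the equation is exact.
Integrate M with respect to x (treating y as constant): ∫M dx = 2x^2 + h(y).
Differentiate w.r.t. y and set equal to N: the x-dependent terms already match, leaving h'(y) = -2. Integrate: h(y) = -2y.
So F(x,y) = 2x^2 - 2y.
General solution: 2x^2 - 2y = C.


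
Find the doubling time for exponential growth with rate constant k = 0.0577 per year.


Exponential growth: P(t) = P₀ e^(0.0577t). Set P(t)/P₀ = 2: e^(0.0577t) = 2.
Solve: t = ln(2)/0.0577 ≈ 12.01 years.


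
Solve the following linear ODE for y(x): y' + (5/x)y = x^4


P(x) = 5/x ⇒ μ = x^5.
(x^5 y)' = x^9 ⇒ x^5 y = x^10/(10) + C.
Solve for y: y = (1/10)x^5 + C/x^5.


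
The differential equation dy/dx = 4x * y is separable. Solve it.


Separate variables: dy/y = 4x dx.
Integrate: ln|y| = 2x^2 + C₀.
Exponentiate: y = Ce^(2x^2).


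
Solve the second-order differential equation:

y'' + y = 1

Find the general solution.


Homogeneous part: r² + 1 = 0 ⇒ r = ±1i, so y_h = C₁cos(x) + C₂sin(x).
Try constant y_p = A; plug in: 1A = 1 ⇒ A = 1.
General solution: y = C₁cos(x) + C₂sin(x) + 1.


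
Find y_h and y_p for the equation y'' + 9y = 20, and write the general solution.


Homogeneous part: r² + 9 = 0 ⇒ r = ±3i, so y_h = C₁cos(3x) + C₂sin(3x).
Try constant y_p = A; plug in: 9A = 20 ⇒ A = 20/9.
General solution: y = C₁cos(3x) + C₂sin(3x) + 20/9.


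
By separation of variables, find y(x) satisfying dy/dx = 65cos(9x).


g(y) = 1, so integrate directly: y = ∫ 65cos(9x) dx = (65/9)sin(9x) + C.


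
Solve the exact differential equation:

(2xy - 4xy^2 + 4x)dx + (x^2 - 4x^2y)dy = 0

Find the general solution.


Check exactness: ∂M/∂y = 2x - 8xy and ∂N/∂x = 2x - 8xy; equal, so the equation is exact.
Integrate M with respect to x (treating y as constant): ∫M dx = x^2y - 2x^2y^2 + 2x^2 + h(y).
Differentiate w.r.t. y and set equal to N: all terms match, so h'(y) = 0 and h is a constant absorbed into C.
General solution: x^2y - 2x^2y^2 + 2x^2 = C.


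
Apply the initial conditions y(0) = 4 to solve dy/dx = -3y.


General solution of y' = -3y is y = Ce^(-3x).
Apply y(0) = 4: C = 4.
Particular solution: y = 4e^(-3x).


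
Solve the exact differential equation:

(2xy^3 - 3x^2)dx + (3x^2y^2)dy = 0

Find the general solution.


Check exactness: ∂M/∂y = 6xy^2 and ∂N/∂x = 6xy^2; equal, so the equation is exact.
Integrate M with respect to x (treating y as constant): ∫M dx = x^2y^3 - x^3 + h(y).
Differentiate w.r.t. y and set equal to N: all terms match, so h'(y) = 0 and h is a constant absorbed into C.
General solution: x^2y^3 - x^3 = C.


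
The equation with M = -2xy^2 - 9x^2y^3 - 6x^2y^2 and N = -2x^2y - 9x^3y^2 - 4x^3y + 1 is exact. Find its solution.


Check exactness: ∂M/∂y = -4xy - 27x^2y^2 - 12x^2y and ∂N/∂x = -4xy - 27x^2y^2 - 12x^2y; equal, so the equation is exact.
Integrate M with respect to x (treating y as constant): ∫M dx = -x^2y^2 - 3x^3y^3 - 2x^3y^2 + h(y).
Differentiate w.r.t. y and set equal to N: the x-dependent terms already match, leaving h'(y) = 1. Integrate: h(y) = y.
So F(x,y) = -x^2y^2 - 3x^3y^3 - 2x^3y^2 + y.
General solution: -x^2y^2 - 3x^3y^3 - 2x^3y^2 + y = C.


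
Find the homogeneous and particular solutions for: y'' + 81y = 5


Homogeneous part: r² + 81 = 0 ⇒ r = ±9i, so y_h = C₁cos(9x) + C₂sin(9x).
Try constant y_p = A; plug in: 81A = 5 ⇒ A = 5/81.
General solution: y = C₁cos(9x) + C₂sin(9x) + 5/81.


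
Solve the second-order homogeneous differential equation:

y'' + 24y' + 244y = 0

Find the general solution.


Characteristic equation: r² + 24r + 244 = 0.
Discriminant is negative; roots r = -12 ± 10i (complex conjugate pair).
General solution uses e^(α x)(C₁ cos(β x) + C₂ sin(β x)): y = e^(-12x)(C₁cos(10x) + C₂sin(10x)).


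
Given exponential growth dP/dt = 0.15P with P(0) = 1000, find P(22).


The ODE dP/dt = 0.15P has solution P(t) = P(0)e^(0.15t).
Substitute P(0) = 1000 and t = 22: P(22) = 1000 e^(3.30) ≈ 27113.


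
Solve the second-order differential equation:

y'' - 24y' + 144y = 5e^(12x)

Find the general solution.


Characteristic polynomial (r - 12)² = 0; repeated root r = 12.
y_h = (C₁ + C₂x)e^(12x). Forcing matches the repeated root (resonance), so try y_p = Ax² e^(12x).
Substitute and solve for A: 2A = 5, so A = 5/2.
General solution: y = (C₁ + C₂x + (5/2)x²)e^(12x).


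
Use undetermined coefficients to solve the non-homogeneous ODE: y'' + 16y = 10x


Homogeneous: r² + 16 = 0 ⇒ r = ±4i, y_h = C₁cos(4x) + C₂sin(4x).
Polynomial forcing; try y_p = Ax + B. Then y_p'' + 16 y_p = 16(Ax + B) = 10x, so B = 0 and A = 5/8.
General solution: y = C₁cos(4x) + C₂sin(4x) + (5/8)x.


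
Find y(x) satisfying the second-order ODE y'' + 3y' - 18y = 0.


Characteristic equation: r² + 3r - 18 = 0.
Factor: (r - 3)(r + 6) = 0 ⇒ r = 3, -6 (distinct real).
General solution: y = C₁e^(3x) + C₂e^(-6x).


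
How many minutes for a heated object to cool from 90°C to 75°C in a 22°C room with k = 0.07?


From T(t) = T_a + (T₀ - T_a)e^(-kt), set T(t) = 75:
(75 - 22) / (90 - 22) = e^(-0.07t), so t = -ln(0.779)/0.07 ≈ 3.6 minutes.


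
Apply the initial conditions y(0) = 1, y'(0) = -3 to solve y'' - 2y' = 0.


Characteristic roots of r² - 2r = 0 are 2, 0.
General solution y = c₁ e^(2x) + c₂.
Apply y(0) = 1: c₁ + c₂ = 1. Apply y'(0) = -3: 2 c₁ + 0 c₂ = -3.
Solve: c₁ = -3/2, c₂ = 5/2.
Particular solution: y = -(3/2)e^(2x) + 5/2.


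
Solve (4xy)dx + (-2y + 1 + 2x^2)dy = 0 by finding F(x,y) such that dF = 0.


Check exactness: ∂M/∂y = 4x and ∂N/∂x = 4x; equal, so the equation is exact.
Integrate M with respect to x (treating y as constant): ∫M dx = 2x^2y + h(y).
Differentiate w.r.t. y and set equal to N: the x-dependent terms already match, leaving h'(y) = -2y + 1. Integrate: h(y) = -y^2 + y.
So F(x,y) = -y^2 + y + 2x^2y.
General solution: -y^2 + y + 2x^2y = C.


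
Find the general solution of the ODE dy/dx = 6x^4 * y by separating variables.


Separate variables: dy/y = 6x^4 dx.
Integrate: ln|y| = (6/5)x^5 + C₀.
Exponentiate: y = Ce^((6/5)x^5).


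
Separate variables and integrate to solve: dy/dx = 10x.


Integrate both sides with respect to x: y = ∫ 10x dx = 5x^2 + C.


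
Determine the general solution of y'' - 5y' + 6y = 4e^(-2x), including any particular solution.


Characteristic roots of r² - 5r + 6 = 0 are 3, 2.
y_h = C₁e^(3x) + C₂e^(2x).
Forcing exponent -2 is not a characteristic root; try y_p = Ae^(-2x).
Substitute: A·(4 + (-5)·-2 + (6)) = A·20 = 4, so A = 1/5.
General solution: y = C₁e^(3x) + C₂e^(2x) + (1/5)e^(-2x).


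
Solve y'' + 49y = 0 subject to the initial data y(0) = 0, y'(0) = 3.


Characteristic roots of r² + 49 = 0 are ±7i, so y = C₁cos(7x) + C₂sin(7x).
Apply y(0) = 0: C₁ = 0. Differentiate and apply y'(0) = 3: 7·C₂ = 3, so C₂ = 3/7.
Particular solution: y = (3/7)sin(7x).


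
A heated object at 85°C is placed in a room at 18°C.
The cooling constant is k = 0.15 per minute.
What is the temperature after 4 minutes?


Newton's law: dT/dt = -k(T - T_a) has solution T(t) = T_a + (T₀ - T_a)e^(-kt).
Plug in T_a = 18, T₀ = 85, k = 0.15, t = 4: T(4) = 18 + (67)e^(-0.60) ≈ 54.8°C.


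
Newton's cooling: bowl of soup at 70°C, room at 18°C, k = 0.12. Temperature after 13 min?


Newton's law: dT/dt = -k(T - T_a) has solution T(t) = T_a + (T₀ - T_a)e^(-kt).
Plug in T_a = 18, T₀ = 70, k = 0.12, t = 13: T(13) = 18 + (52)e^(-1.56) ≈ 28.9°C.


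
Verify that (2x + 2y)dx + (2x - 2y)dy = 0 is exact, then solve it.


Check exactness: ∂M/∂y = 2 and ∂N/∂x = 2; equal, so the equation is exact.
Integrate M with respect to x (treating y as constant): ∫M dx = x^2 + 2xy + h(y).
Differentiate w.r.t. y and set equal to N: the x-dependent terms already match, leaving h'(y) = -2y. Integrate: h(y) = -y^2.
So F(x,y) = x^2 + 2xy - y^2.
General solution: x^2 + 2xy - y^2 = C.


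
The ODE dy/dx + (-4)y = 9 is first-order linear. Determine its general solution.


P(x) = -4 ⇒ μ = e^(-4x).
(μ y)' = 9e^(-4x) ⇒ μ y = -(9/4)e^(-4x) + C.
Divide by μ: y = -9/4 + Ce^(4x).


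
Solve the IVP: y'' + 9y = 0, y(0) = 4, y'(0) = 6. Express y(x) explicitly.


Characteristic roots of r² + 9 = 0 are ±3i, so y = C₁cos(3x) + C₂sin(3x).
Apply y(0) = 4: C₁ = 4. Differentiate and apply y'(0) = 6: 3·C₂ = 6, so C₂ = 2.
Particular solution: y = 4cos(3x) + 2sin(3x).


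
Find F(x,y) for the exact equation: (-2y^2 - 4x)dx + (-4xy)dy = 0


Check exactness: ∂M/∂y = -4y and ∂N/∂x = -4y; equal, so the equation is exact.
Integrate M with respect to x (treating y as constant): ∫M dx = -2xy^2 - 2x^2 + h(y).
Differentiate w.r.t. y and set equal to N: all terms match, so h'(y) = 0 and h is a constant absorbed into C.
General solution: -2xy^2 - 2x^2 = C.


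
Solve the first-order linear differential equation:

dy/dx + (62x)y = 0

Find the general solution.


P(x) = 62x ⇒ μ = e^(31x²).
Q(x) = 0 so μ y is constant: y = Ce^(-31x²).


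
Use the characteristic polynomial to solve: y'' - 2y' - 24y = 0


Characteristic equation: r² - 2r - 24 = 0.
Factor: (r - 6)(r + 4) = 0 ⇒ r = 6, -4 (distinct real).
General solution: y = C₁e^(6x) + C₂e^(-4x).


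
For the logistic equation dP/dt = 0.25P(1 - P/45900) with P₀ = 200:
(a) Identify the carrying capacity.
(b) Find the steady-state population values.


Logistic ODE dP/dt = 0.25P(1 - P/45900) has equilibria where dP/dt = 0, i.e. P = 0 or P = 45900.
The coefficient (1 - P/K) = 0 when P = K, identifying K = 45900 as the carrying capacity.
(a) K = 45900; (b) equilibria P = 0 and P = 45900.


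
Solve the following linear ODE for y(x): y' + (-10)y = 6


P(x) = -10 ⇒ μ = e^(-10x).
(μ y)' = 6e^(-10x) ⇒ μ y = -(3/5)e^(-10x) + C.
Divide by μ: y = -3/5 + Ce^(10x).


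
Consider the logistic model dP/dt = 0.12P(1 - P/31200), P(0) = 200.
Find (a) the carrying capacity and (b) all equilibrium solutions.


Logistic ODE dP/dt = 0.12P(1 - P/31200) has equilibria where dP/dt = 0, i.e. P = 0 or P = 31200.
The coefficient (1 - P/K) = 0 when P = K, identifying K = 31200 as the carrying capacity.
(a) K = 31200; (b) equilibria P = 0 and P = 31200.


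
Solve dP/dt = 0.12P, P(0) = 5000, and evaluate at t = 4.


The ODE dP/dt = 0.12P has solution P(t) = P(0)e^(0.12t).
Substitute P(0) = 5000 and t = 4: P(4) = 5000 e^(0.48) ≈ 8080.


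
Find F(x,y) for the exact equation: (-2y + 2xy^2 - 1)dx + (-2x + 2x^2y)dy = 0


Check exactness: ∂M/∂y = -2 + 4xy and ∂N/∂x = -2 + 4xy; equal, so the equation is exact.
Integrate M with respect to x (treating y as constant): ∫M dx = -2xy + x^2y^2 - x + h(y).
Differentiate w.r.t. y and set equal to N: all terms match, so h'(y) = 0 and h is a constant absorbed into C.
General solution: -2xy + x^2y^2 - x = C.


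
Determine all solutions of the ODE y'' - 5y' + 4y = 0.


Characteristic equation: r² - 5r + 4 = 0.
Factor: (r - 1)(r - 4) = 0 ⇒ r = 1, 4 (distinct real).
General solution: y = C₁e^(x) + C₂e^(4x).


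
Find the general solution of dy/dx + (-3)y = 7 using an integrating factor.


P(x) = -3 ⇒ μ = e^(-3x).
(μ y)' = 7e^(-3x) ⇒ μ y = -(7/3)e^(-3x) + C.
Divide by μ: y = -7/3 + Ce^(3x).


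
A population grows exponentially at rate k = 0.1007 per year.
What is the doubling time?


Exponential growth: P(t) = P₀ e^(0.1007t). Set P(t)/P₀ = 2: e^(0.1007t) = 2.
Solve: t = ln(2)/0.1007 ≈ 6.88 years.


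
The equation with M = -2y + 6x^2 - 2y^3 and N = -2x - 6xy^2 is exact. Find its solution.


Check exactness: ∂M/∂y = -2 - 6y^2 and ∂N/∂x = -2 - 6y^2; equal, so the equation is exact.
Integrate M with respect to x (treating y as constant): ∫M dx = -2xy + 2x^3 - 2xy^3 + h(y).
Differentiate w.r.t. y and set equal to N: all terms match, so h'(y) = 0 and h is a constant absorbed into C.
General solution: -2xy + 2x^3 - 2xy^3 = C.


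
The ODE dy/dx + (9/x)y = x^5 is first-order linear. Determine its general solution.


P(x) = 9/x ⇒ μ = x^9.
(x^9 y)' = x^14 ⇒ x^9 y = x^15/(15) + C.
Solve for y: y = (1/15)x^6 + C/x^9.


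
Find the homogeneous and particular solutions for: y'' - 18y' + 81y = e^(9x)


Characteristic polynomial (r - 9)² = 0; repeated root r = 9.
y_h = (C₁ + C₂x)e^(9x). Forcing matches the repeated root (resonance), so try y_p = Ax² e^(9x).
Substitute and solve for A: 2A = 1, so A = 1/2.
General solution: y = (C₁ + C₂x + (1/2)x²)e^(9x).
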